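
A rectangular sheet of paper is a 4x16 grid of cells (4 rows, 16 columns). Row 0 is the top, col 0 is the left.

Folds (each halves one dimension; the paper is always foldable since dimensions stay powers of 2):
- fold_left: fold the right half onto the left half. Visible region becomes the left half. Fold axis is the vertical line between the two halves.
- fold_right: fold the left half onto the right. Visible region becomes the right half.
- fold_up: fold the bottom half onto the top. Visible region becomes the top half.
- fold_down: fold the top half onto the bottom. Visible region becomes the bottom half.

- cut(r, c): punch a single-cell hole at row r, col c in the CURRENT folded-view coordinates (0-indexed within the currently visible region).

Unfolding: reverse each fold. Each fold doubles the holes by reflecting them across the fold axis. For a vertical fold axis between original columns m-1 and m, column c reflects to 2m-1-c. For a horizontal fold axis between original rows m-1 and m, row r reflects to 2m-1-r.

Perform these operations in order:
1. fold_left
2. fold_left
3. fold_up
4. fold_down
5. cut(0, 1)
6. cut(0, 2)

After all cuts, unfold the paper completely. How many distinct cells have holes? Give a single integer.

Answer: 32

Derivation:
Op 1 fold_left: fold axis v@8; visible region now rows[0,4) x cols[0,8) = 4x8
Op 2 fold_left: fold axis v@4; visible region now rows[0,4) x cols[0,4) = 4x4
Op 3 fold_up: fold axis h@2; visible region now rows[0,2) x cols[0,4) = 2x4
Op 4 fold_down: fold axis h@1; visible region now rows[1,2) x cols[0,4) = 1x4
Op 5 cut(0, 1): punch at orig (1,1); cuts so far [(1, 1)]; region rows[1,2) x cols[0,4) = 1x4
Op 6 cut(0, 2): punch at orig (1,2); cuts so far [(1, 1), (1, 2)]; region rows[1,2) x cols[0,4) = 1x4
Unfold 1 (reflect across h@1): 4 holes -> [(0, 1), (0, 2), (1, 1), (1, 2)]
Unfold 2 (reflect across h@2): 8 holes -> [(0, 1), (0, 2), (1, 1), (1, 2), (2, 1), (2, 2), (3, 1), (3, 2)]
Unfold 3 (reflect across v@4): 16 holes -> [(0, 1), (0, 2), (0, 5), (0, 6), (1, 1), (1, 2), (1, 5), (1, 6), (2, 1), (2, 2), (2, 5), (2, 6), (3, 1), (3, 2), (3, 5), (3, 6)]
Unfold 4 (reflect across v@8): 32 holes -> [(0, 1), (0, 2), (0, 5), (0, 6), (0, 9), (0, 10), (0, 13), (0, 14), (1, 1), (1, 2), (1, 5), (1, 6), (1, 9), (1, 10), (1, 13), (1, 14), (2, 1), (2, 2), (2, 5), (2, 6), (2, 9), (2, 10), (2, 13), (2, 14), (3, 1), (3, 2), (3, 5), (3, 6), (3, 9), (3, 10), (3, 13), (3, 14)]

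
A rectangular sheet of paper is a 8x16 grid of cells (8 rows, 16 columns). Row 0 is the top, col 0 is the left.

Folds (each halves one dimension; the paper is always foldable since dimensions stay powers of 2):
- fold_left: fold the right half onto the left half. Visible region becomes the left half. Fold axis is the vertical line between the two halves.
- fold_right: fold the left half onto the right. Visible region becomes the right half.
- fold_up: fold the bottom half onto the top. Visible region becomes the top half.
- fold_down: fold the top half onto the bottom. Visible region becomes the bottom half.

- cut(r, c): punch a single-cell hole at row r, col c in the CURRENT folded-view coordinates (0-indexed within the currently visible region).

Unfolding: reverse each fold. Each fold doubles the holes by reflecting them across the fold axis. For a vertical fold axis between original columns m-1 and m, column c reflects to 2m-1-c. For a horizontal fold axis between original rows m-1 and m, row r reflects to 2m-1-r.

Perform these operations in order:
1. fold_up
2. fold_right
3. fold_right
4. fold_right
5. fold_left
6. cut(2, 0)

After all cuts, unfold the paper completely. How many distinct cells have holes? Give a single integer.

Op 1 fold_up: fold axis h@4; visible region now rows[0,4) x cols[0,16) = 4x16
Op 2 fold_right: fold axis v@8; visible region now rows[0,4) x cols[8,16) = 4x8
Op 3 fold_right: fold axis v@12; visible region now rows[0,4) x cols[12,16) = 4x4
Op 4 fold_right: fold axis v@14; visible region now rows[0,4) x cols[14,16) = 4x2
Op 5 fold_left: fold axis v@15; visible region now rows[0,4) x cols[14,15) = 4x1
Op 6 cut(2, 0): punch at orig (2,14); cuts so far [(2, 14)]; region rows[0,4) x cols[14,15) = 4x1
Unfold 1 (reflect across v@15): 2 holes -> [(2, 14), (2, 15)]
Unfold 2 (reflect across v@14): 4 holes -> [(2, 12), (2, 13), (2, 14), (2, 15)]
Unfold 3 (reflect across v@12): 8 holes -> [(2, 8), (2, 9), (2, 10), (2, 11), (2, 12), (2, 13), (2, 14), (2, 15)]
Unfold 4 (reflect across v@8): 16 holes -> [(2, 0), (2, 1), (2, 2), (2, 3), (2, 4), (2, 5), (2, 6), (2, 7), (2, 8), (2, 9), (2, 10), (2, 11), (2, 12), (2, 13), (2, 14), (2, 15)]
Unfold 5 (reflect across h@4): 32 holes -> [(2, 0), (2, 1), (2, 2), (2, 3), (2, 4), (2, 5), (2, 6), (2, 7), (2, 8), (2, 9), (2, 10), (2, 11), (2, 12), (2, 13), (2, 14), (2, 15), (5, 0), (5, 1), (5, 2), (5, 3), (5, 4), (5, 5), (5, 6), (5, 7), (5, 8), (5, 9), (5, 10), (5, 11), (5, 12), (5, 13), (5, 14), (5, 15)]

Answer: 32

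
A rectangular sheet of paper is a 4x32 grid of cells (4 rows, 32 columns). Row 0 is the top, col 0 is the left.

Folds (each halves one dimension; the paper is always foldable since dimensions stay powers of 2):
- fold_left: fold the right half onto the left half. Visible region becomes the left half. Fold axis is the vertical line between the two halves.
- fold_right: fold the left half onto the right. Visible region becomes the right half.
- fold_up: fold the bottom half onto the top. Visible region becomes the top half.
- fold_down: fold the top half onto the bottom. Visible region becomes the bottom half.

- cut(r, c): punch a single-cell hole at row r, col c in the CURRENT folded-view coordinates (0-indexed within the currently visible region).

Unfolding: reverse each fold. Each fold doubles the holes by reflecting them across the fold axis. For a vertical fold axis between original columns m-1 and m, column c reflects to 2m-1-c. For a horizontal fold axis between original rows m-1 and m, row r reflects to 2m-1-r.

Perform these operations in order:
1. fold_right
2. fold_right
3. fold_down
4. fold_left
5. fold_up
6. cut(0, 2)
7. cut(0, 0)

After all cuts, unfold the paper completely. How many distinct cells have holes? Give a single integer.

Op 1 fold_right: fold axis v@16; visible region now rows[0,4) x cols[16,32) = 4x16
Op 2 fold_right: fold axis v@24; visible region now rows[0,4) x cols[24,32) = 4x8
Op 3 fold_down: fold axis h@2; visible region now rows[2,4) x cols[24,32) = 2x8
Op 4 fold_left: fold axis v@28; visible region now rows[2,4) x cols[24,28) = 2x4
Op 5 fold_up: fold axis h@3; visible region now rows[2,3) x cols[24,28) = 1x4
Op 6 cut(0, 2): punch at orig (2,26); cuts so far [(2, 26)]; region rows[2,3) x cols[24,28) = 1x4
Op 7 cut(0, 0): punch at orig (2,24); cuts so far [(2, 24), (2, 26)]; region rows[2,3) x cols[24,28) = 1x4
Unfold 1 (reflect across h@3): 4 holes -> [(2, 24), (2, 26), (3, 24), (3, 26)]
Unfold 2 (reflect across v@28): 8 holes -> [(2, 24), (2, 26), (2, 29), (2, 31), (3, 24), (3, 26), (3, 29), (3, 31)]
Unfold 3 (reflect across h@2): 16 holes -> [(0, 24), (0, 26), (0, 29), (0, 31), (1, 24), (1, 26), (1, 29), (1, 31), (2, 24), (2, 26), (2, 29), (2, 31), (3, 24), (3, 26), (3, 29), (3, 31)]
Unfold 4 (reflect across v@24): 32 holes -> [(0, 16), (0, 18), (0, 21), (0, 23), (0, 24), (0, 26), (0, 29), (0, 31), (1, 16), (1, 18), (1, 21), (1, 23), (1, 24), (1, 26), (1, 29), (1, 31), (2, 16), (2, 18), (2, 21), (2, 23), (2, 24), (2, 26), (2, 29), (2, 31), (3, 16), (3, 18), (3, 21), (3, 23), (3, 24), (3, 26), (3, 29), (3, 31)]
Unfold 5 (reflect across v@16): 64 holes -> [(0, 0), (0, 2), (0, 5), (0, 7), (0, 8), (0, 10), (0, 13), (0, 15), (0, 16), (0, 18), (0, 21), (0, 23), (0, 24), (0, 26), (0, 29), (0, 31), (1, 0), (1, 2), (1, 5), (1, 7), (1, 8), (1, 10), (1, 13), (1, 15), (1, 16), (1, 18), (1, 21), (1, 23), (1, 24), (1, 26), (1, 29), (1, 31), (2, 0), (2, 2), (2, 5), (2, 7), (2, 8), (2, 10), (2, 13), (2, 15), (2, 16), (2, 18), (2, 21), (2, 23), (2, 24), (2, 26), (2, 29), (2, 31), (3, 0), (3, 2), (3, 5), (3, 7), (3, 8), (3, 10), (3, 13), (3, 15), (3, 16), (3, 18), (3, 21), (3, 23), (3, 24), (3, 26), (3, 29), (3, 31)]

Answer: 64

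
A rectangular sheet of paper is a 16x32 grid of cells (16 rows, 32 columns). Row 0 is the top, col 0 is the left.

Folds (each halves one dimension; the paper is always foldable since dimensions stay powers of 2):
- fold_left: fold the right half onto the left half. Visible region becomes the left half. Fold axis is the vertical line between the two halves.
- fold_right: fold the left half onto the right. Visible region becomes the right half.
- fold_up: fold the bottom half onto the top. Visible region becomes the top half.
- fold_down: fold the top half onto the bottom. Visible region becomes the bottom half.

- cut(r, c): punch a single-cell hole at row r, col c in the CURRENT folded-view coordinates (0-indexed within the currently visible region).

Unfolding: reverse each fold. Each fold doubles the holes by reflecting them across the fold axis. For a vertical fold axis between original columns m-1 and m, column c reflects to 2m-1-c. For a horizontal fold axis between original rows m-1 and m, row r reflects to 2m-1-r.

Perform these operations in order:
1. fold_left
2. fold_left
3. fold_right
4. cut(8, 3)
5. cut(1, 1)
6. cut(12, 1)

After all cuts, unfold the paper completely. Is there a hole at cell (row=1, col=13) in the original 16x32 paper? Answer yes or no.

Answer: yes

Derivation:
Op 1 fold_left: fold axis v@16; visible region now rows[0,16) x cols[0,16) = 16x16
Op 2 fold_left: fold axis v@8; visible region now rows[0,16) x cols[0,8) = 16x8
Op 3 fold_right: fold axis v@4; visible region now rows[0,16) x cols[4,8) = 16x4
Op 4 cut(8, 3): punch at orig (8,7); cuts so far [(8, 7)]; region rows[0,16) x cols[4,8) = 16x4
Op 5 cut(1, 1): punch at orig (1,5); cuts so far [(1, 5), (8, 7)]; region rows[0,16) x cols[4,8) = 16x4
Op 6 cut(12, 1): punch at orig (12,5); cuts so far [(1, 5), (8, 7), (12, 5)]; region rows[0,16) x cols[4,8) = 16x4
Unfold 1 (reflect across v@4): 6 holes -> [(1, 2), (1, 5), (8, 0), (8, 7), (12, 2), (12, 5)]
Unfold 2 (reflect across v@8): 12 holes -> [(1, 2), (1, 5), (1, 10), (1, 13), (8, 0), (8, 7), (8, 8), (8, 15), (12, 2), (12, 5), (12, 10), (12, 13)]
Unfold 3 (reflect across v@16): 24 holes -> [(1, 2), (1, 5), (1, 10), (1, 13), (1, 18), (1, 21), (1, 26), (1, 29), (8, 0), (8, 7), (8, 8), (8, 15), (8, 16), (8, 23), (8, 24), (8, 31), (12, 2), (12, 5), (12, 10), (12, 13), (12, 18), (12, 21), (12, 26), (12, 29)]
Holes: [(1, 2), (1, 5), (1, 10), (1, 13), (1, 18), (1, 21), (1, 26), (1, 29), (8, 0), (8, 7), (8, 8), (8, 15), (8, 16), (8, 23), (8, 24), (8, 31), (12, 2), (12, 5), (12, 10), (12, 13), (12, 18), (12, 21), (12, 26), (12, 29)]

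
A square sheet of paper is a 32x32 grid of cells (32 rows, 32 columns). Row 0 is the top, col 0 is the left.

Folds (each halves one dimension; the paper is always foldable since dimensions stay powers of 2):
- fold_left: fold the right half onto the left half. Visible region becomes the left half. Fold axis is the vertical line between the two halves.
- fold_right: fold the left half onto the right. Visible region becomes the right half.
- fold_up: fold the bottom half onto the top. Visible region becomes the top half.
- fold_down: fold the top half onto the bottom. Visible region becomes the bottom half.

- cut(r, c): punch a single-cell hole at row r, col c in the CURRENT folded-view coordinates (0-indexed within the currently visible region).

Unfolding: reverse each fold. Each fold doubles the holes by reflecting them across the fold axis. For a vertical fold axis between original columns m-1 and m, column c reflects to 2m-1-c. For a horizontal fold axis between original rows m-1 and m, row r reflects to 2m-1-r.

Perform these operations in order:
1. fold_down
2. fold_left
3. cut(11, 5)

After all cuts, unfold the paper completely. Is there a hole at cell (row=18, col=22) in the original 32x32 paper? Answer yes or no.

Answer: no

Derivation:
Op 1 fold_down: fold axis h@16; visible region now rows[16,32) x cols[0,32) = 16x32
Op 2 fold_left: fold axis v@16; visible region now rows[16,32) x cols[0,16) = 16x16
Op 3 cut(11, 5): punch at orig (27,5); cuts so far [(27, 5)]; region rows[16,32) x cols[0,16) = 16x16
Unfold 1 (reflect across v@16): 2 holes -> [(27, 5), (27, 26)]
Unfold 2 (reflect across h@16): 4 holes -> [(4, 5), (4, 26), (27, 5), (27, 26)]
Holes: [(4, 5), (4, 26), (27, 5), (27, 26)]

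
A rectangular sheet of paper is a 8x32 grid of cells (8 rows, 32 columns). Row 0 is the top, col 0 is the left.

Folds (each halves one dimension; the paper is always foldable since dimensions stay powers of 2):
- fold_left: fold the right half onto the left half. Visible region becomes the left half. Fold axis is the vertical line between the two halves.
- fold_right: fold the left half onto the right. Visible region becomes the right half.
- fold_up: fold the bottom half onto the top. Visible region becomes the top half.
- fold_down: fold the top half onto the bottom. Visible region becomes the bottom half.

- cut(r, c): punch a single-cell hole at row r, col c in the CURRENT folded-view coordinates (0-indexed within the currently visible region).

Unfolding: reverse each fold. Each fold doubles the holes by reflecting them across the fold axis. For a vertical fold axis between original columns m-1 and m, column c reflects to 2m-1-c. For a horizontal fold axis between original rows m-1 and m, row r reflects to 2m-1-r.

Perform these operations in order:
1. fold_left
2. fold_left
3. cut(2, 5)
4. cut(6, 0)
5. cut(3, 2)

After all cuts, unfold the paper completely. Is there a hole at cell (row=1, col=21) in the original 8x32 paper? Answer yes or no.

Answer: no

Derivation:
Op 1 fold_left: fold axis v@16; visible region now rows[0,8) x cols[0,16) = 8x16
Op 2 fold_left: fold axis v@8; visible region now rows[0,8) x cols[0,8) = 8x8
Op 3 cut(2, 5): punch at orig (2,5); cuts so far [(2, 5)]; region rows[0,8) x cols[0,8) = 8x8
Op 4 cut(6, 0): punch at orig (6,0); cuts so far [(2, 5), (6, 0)]; region rows[0,8) x cols[0,8) = 8x8
Op 5 cut(3, 2): punch at orig (3,2); cuts so far [(2, 5), (3, 2), (6, 0)]; region rows[0,8) x cols[0,8) = 8x8
Unfold 1 (reflect across v@8): 6 holes -> [(2, 5), (2, 10), (3, 2), (3, 13), (6, 0), (6, 15)]
Unfold 2 (reflect across v@16): 12 holes -> [(2, 5), (2, 10), (2, 21), (2, 26), (3, 2), (3, 13), (3, 18), (3, 29), (6, 0), (6, 15), (6, 16), (6, 31)]
Holes: [(2, 5), (2, 10), (2, 21), (2, 26), (3, 2), (3, 13), (3, 18), (3, 29), (6, 0), (6, 15), (6, 16), (6, 31)]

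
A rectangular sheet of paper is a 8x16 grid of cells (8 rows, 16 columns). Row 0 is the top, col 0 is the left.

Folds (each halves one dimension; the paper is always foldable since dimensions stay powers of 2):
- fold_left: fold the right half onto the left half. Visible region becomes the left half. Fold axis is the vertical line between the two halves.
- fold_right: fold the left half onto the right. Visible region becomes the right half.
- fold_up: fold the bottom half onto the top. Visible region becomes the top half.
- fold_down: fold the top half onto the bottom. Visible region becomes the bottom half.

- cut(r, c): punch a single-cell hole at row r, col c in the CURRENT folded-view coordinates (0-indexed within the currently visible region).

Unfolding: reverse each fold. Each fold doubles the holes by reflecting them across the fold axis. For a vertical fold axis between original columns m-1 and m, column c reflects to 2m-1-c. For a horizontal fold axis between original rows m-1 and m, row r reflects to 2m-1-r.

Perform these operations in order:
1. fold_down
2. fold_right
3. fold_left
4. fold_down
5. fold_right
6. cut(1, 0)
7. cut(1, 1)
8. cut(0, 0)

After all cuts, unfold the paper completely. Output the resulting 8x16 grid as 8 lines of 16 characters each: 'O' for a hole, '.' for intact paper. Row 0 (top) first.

Op 1 fold_down: fold axis h@4; visible region now rows[4,8) x cols[0,16) = 4x16
Op 2 fold_right: fold axis v@8; visible region now rows[4,8) x cols[8,16) = 4x8
Op 3 fold_left: fold axis v@12; visible region now rows[4,8) x cols[8,12) = 4x4
Op 4 fold_down: fold axis h@6; visible region now rows[6,8) x cols[8,12) = 2x4
Op 5 fold_right: fold axis v@10; visible region now rows[6,8) x cols[10,12) = 2x2
Op 6 cut(1, 0): punch at orig (7,10); cuts so far [(7, 10)]; region rows[6,8) x cols[10,12) = 2x2
Op 7 cut(1, 1): punch at orig (7,11); cuts so far [(7, 10), (7, 11)]; region rows[6,8) x cols[10,12) = 2x2
Op 8 cut(0, 0): punch at orig (6,10); cuts so far [(6, 10), (7, 10), (7, 11)]; region rows[6,8) x cols[10,12) = 2x2
Unfold 1 (reflect across v@10): 6 holes -> [(6, 9), (6, 10), (7, 8), (7, 9), (7, 10), (7, 11)]
Unfold 2 (reflect across h@6): 12 holes -> [(4, 8), (4, 9), (4, 10), (4, 11), (5, 9), (5, 10), (6, 9), (6, 10), (7, 8), (7, 9), (7, 10), (7, 11)]
Unfold 3 (reflect across v@12): 24 holes -> [(4, 8), (4, 9), (4, 10), (4, 11), (4, 12), (4, 13), (4, 14), (4, 15), (5, 9), (5, 10), (5, 13), (5, 14), (6, 9), (6, 10), (6, 13), (6, 14), (7, 8), (7, 9), (7, 10), (7, 11), (7, 12), (7, 13), (7, 14), (7, 15)]
Unfold 4 (reflect across v@8): 48 holes -> [(4, 0), (4, 1), (4, 2), (4, 3), (4, 4), (4, 5), (4, 6), (4, 7), (4, 8), (4, 9), (4, 10), (4, 11), (4, 12), (4, 13), (4, 14), (4, 15), (5, 1), (5, 2), (5, 5), (5, 6), (5, 9), (5, 10), (5, 13), (5, 14), (6, 1), (6, 2), (6, 5), (6, 6), (6, 9), (6, 10), (6, 13), (6, 14), (7, 0), (7, 1), (7, 2), (7, 3), (7, 4), (7, 5), (7, 6), (7, 7), (7, 8), (7, 9), (7, 10), (7, 11), (7, 12), (7, 13), (7, 14), (7, 15)]
Unfold 5 (reflect across h@4): 96 holes -> [(0, 0), (0, 1), (0, 2), (0, 3), (0, 4), (0, 5), (0, 6), (0, 7), (0, 8), (0, 9), (0, 10), (0, 11), (0, 12), (0, 13), (0, 14), (0, 15), (1, 1), (1, 2), (1, 5), (1, 6), (1, 9), (1, 10), (1, 13), (1, 14), (2, 1), (2, 2), (2, 5), (2, 6), (2, 9), (2, 10), (2, 13), (2, 14), (3, 0), (3, 1), (3, 2), (3, 3), (3, 4), (3, 5), (3, 6), (3, 7), (3, 8), (3, 9), (3, 10), (3, 11), (3, 12), (3, 13), (3, 14), (3, 15), (4, 0), (4, 1), (4, 2), (4, 3), (4, 4), (4, 5), (4, 6), (4, 7), (4, 8), (4, 9), (4, 10), (4, 11), (4, 12), (4, 13), (4, 14), (4, 15), (5, 1), (5, 2), (5, 5), (5, 6), (5, 9), (5, 10), (5, 13), (5, 14), (6, 1), (6, 2), (6, 5), (6, 6), (6, 9), (6, 10), (6, 13), (6, 14), (7, 0), (7, 1), (7, 2), (7, 3), (7, 4), (7, 5), (7, 6), (7, 7), (7, 8), (7, 9), (7, 10), (7, 11), (7, 12), (7, 13), (7, 14), (7, 15)]

Answer: OOOOOOOOOOOOOOOO
.OO..OO..OO..OO.
.OO..OO..OO..OO.
OOOOOOOOOOOOOOOO
OOOOOOOOOOOOOOOO
.OO..OO..OO..OO.
.OO..OO..OO..OO.
OOOOOOOOOOOOOOOO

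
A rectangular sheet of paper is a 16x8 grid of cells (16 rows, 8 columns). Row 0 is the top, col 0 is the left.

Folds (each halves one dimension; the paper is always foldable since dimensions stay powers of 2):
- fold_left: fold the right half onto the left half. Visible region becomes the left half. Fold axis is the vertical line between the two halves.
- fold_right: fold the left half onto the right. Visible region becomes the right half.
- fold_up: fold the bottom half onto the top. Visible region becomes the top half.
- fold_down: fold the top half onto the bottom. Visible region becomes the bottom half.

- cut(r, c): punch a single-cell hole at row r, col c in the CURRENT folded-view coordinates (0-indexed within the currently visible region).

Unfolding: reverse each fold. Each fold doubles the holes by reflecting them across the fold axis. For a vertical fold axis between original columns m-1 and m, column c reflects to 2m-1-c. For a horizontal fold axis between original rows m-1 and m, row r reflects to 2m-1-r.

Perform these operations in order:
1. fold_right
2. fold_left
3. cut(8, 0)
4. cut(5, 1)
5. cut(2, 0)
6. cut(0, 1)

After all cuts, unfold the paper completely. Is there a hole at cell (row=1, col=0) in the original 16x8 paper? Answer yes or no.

Answer: no

Derivation:
Op 1 fold_right: fold axis v@4; visible region now rows[0,16) x cols[4,8) = 16x4
Op 2 fold_left: fold axis v@6; visible region now rows[0,16) x cols[4,6) = 16x2
Op 3 cut(8, 0): punch at orig (8,4); cuts so far [(8, 4)]; region rows[0,16) x cols[4,6) = 16x2
Op 4 cut(5, 1): punch at orig (5,5); cuts so far [(5, 5), (8, 4)]; region rows[0,16) x cols[4,6) = 16x2
Op 5 cut(2, 0): punch at orig (2,4); cuts so far [(2, 4), (5, 5), (8, 4)]; region rows[0,16) x cols[4,6) = 16x2
Op 6 cut(0, 1): punch at orig (0,5); cuts so far [(0, 5), (2, 4), (5, 5), (8, 4)]; region rows[0,16) x cols[4,6) = 16x2
Unfold 1 (reflect across v@6): 8 holes -> [(0, 5), (0, 6), (2, 4), (2, 7), (5, 5), (5, 6), (8, 4), (8, 7)]
Unfold 2 (reflect across v@4): 16 holes -> [(0, 1), (0, 2), (0, 5), (0, 6), (2, 0), (2, 3), (2, 4), (2, 7), (5, 1), (5, 2), (5, 5), (5, 6), (8, 0), (8, 3), (8, 4), (8, 7)]
Holes: [(0, 1), (0, 2), (0, 5), (0, 6), (2, 0), (2, 3), (2, 4), (2, 7), (5, 1), (5, 2), (5, 5), (5, 6), (8, 0), (8, 3), (8, 4), (8, 7)]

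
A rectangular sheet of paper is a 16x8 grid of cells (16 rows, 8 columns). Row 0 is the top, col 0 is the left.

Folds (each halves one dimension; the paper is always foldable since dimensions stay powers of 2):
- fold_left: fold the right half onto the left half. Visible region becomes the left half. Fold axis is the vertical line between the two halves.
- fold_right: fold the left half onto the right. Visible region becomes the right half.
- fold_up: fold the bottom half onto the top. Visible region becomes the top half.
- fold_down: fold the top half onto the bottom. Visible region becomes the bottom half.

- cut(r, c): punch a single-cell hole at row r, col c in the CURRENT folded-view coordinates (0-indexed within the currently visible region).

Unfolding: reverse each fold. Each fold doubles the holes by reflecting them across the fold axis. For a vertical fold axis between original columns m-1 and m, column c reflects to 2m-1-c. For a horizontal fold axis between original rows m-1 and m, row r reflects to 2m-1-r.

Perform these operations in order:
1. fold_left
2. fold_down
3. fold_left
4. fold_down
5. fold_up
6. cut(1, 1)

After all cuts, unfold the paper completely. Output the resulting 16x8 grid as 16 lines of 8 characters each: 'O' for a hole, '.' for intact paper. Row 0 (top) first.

Answer: ........
.OO..OO.
.OO..OO.
........
........
.OO..OO.
.OO..OO.
........
........
.OO..OO.
.OO..OO.
........
........
.OO..OO.
.OO..OO.
........

Derivation:
Op 1 fold_left: fold axis v@4; visible region now rows[0,16) x cols[0,4) = 16x4
Op 2 fold_down: fold axis h@8; visible region now rows[8,16) x cols[0,4) = 8x4
Op 3 fold_left: fold axis v@2; visible region now rows[8,16) x cols[0,2) = 8x2
Op 4 fold_down: fold axis h@12; visible region now rows[12,16) x cols[0,2) = 4x2
Op 5 fold_up: fold axis h@14; visible region now rows[12,14) x cols[0,2) = 2x2
Op 6 cut(1, 1): punch at orig (13,1); cuts so far [(13, 1)]; region rows[12,14) x cols[0,2) = 2x2
Unfold 1 (reflect across h@14): 2 holes -> [(13, 1), (14, 1)]
Unfold 2 (reflect across h@12): 4 holes -> [(9, 1), (10, 1), (13, 1), (14, 1)]
Unfold 3 (reflect across v@2): 8 holes -> [(9, 1), (9, 2), (10, 1), (10, 2), (13, 1), (13, 2), (14, 1), (14, 2)]
Unfold 4 (reflect across h@8): 16 holes -> [(1, 1), (1, 2), (2, 1), (2, 2), (5, 1), (5, 2), (6, 1), (6, 2), (9, 1), (9, 2), (10, 1), (10, 2), (13, 1), (13, 2), (14, 1), (14, 2)]
Unfold 5 (reflect across v@4): 32 holes -> [(1, 1), (1, 2), (1, 5), (1, 6), (2, 1), (2, 2), (2, 5), (2, 6), (5, 1), (5, 2), (5, 5), (5, 6), (6, 1), (6, 2), (6, 5), (6, 6), (9, 1), (9, 2), (9, 5), (9, 6), (10, 1), (10, 2), (10, 5), (10, 6), (13, 1), (13, 2), (13, 5), (13, 6), (14, 1), (14, 2), (14, 5), (14, 6)]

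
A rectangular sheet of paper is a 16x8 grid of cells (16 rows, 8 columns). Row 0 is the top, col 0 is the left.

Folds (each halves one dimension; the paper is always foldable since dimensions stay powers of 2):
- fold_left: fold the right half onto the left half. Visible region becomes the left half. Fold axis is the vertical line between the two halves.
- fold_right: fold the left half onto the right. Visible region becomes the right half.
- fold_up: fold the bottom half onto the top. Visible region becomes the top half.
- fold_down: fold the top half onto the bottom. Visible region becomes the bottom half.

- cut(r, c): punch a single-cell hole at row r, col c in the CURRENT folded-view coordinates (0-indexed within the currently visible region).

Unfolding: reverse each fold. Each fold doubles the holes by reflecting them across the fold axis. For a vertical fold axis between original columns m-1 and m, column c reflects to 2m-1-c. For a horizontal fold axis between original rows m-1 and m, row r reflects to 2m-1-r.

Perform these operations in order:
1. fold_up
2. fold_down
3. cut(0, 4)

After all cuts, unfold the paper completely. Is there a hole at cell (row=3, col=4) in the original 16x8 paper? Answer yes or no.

Op 1 fold_up: fold axis h@8; visible region now rows[0,8) x cols[0,8) = 8x8
Op 2 fold_down: fold axis h@4; visible region now rows[4,8) x cols[0,8) = 4x8
Op 3 cut(0, 4): punch at orig (4,4); cuts so far [(4, 4)]; region rows[4,8) x cols[0,8) = 4x8
Unfold 1 (reflect across h@4): 2 holes -> [(3, 4), (4, 4)]
Unfold 2 (reflect across h@8): 4 holes -> [(3, 4), (4, 4), (11, 4), (12, 4)]
Holes: [(3, 4), (4, 4), (11, 4), (12, 4)]

Answer: yes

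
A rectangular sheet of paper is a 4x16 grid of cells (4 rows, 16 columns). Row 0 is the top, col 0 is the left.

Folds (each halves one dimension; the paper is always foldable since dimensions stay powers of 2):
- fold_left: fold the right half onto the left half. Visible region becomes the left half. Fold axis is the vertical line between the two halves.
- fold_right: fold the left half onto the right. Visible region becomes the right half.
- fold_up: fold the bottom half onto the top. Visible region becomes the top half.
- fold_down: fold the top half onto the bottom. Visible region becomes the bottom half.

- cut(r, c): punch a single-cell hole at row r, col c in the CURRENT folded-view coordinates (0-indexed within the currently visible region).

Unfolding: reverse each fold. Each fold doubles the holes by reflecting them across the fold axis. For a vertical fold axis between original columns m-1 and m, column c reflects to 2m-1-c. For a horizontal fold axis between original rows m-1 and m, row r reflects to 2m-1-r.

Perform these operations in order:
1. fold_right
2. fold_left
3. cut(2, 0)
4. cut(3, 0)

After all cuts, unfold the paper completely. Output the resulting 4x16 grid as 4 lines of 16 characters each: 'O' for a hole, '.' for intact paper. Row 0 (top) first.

Answer: ................
................
O......OO......O
O......OO......O

Derivation:
Op 1 fold_right: fold axis v@8; visible region now rows[0,4) x cols[8,16) = 4x8
Op 2 fold_left: fold axis v@12; visible region now rows[0,4) x cols[8,12) = 4x4
Op 3 cut(2, 0): punch at orig (2,8); cuts so far [(2, 8)]; region rows[0,4) x cols[8,12) = 4x4
Op 4 cut(3, 0): punch at orig (3,8); cuts so far [(2, 8), (3, 8)]; region rows[0,4) x cols[8,12) = 4x4
Unfold 1 (reflect across v@12): 4 holes -> [(2, 8), (2, 15), (3, 8), (3, 15)]
Unfold 2 (reflect across v@8): 8 holes -> [(2, 0), (2, 7), (2, 8), (2, 15), (3, 0), (3, 7), (3, 8), (3, 15)]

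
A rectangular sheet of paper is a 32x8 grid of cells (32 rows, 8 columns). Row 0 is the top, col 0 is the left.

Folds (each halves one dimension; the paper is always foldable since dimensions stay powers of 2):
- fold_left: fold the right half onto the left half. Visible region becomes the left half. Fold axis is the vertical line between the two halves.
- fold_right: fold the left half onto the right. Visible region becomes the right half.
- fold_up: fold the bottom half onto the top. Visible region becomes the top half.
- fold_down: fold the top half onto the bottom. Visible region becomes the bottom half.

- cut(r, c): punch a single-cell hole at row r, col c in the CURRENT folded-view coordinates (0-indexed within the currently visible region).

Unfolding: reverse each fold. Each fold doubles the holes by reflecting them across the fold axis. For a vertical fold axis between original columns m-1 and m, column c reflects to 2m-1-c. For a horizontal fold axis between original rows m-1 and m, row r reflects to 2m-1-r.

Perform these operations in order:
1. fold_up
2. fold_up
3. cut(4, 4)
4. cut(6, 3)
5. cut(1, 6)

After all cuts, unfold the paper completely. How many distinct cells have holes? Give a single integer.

Op 1 fold_up: fold axis h@16; visible region now rows[0,16) x cols[0,8) = 16x8
Op 2 fold_up: fold axis h@8; visible region now rows[0,8) x cols[0,8) = 8x8
Op 3 cut(4, 4): punch at orig (4,4); cuts so far [(4, 4)]; region rows[0,8) x cols[0,8) = 8x8
Op 4 cut(6, 3): punch at orig (6,3); cuts so far [(4, 4), (6, 3)]; region rows[0,8) x cols[0,8) = 8x8
Op 5 cut(1, 6): punch at orig (1,6); cuts so far [(1, 6), (4, 4), (6, 3)]; region rows[0,8) x cols[0,8) = 8x8
Unfold 1 (reflect across h@8): 6 holes -> [(1, 6), (4, 4), (6, 3), (9, 3), (11, 4), (14, 6)]
Unfold 2 (reflect across h@16): 12 holes -> [(1, 6), (4, 4), (6, 3), (9, 3), (11, 4), (14, 6), (17, 6), (20, 4), (22, 3), (25, 3), (27, 4), (30, 6)]

Answer: 12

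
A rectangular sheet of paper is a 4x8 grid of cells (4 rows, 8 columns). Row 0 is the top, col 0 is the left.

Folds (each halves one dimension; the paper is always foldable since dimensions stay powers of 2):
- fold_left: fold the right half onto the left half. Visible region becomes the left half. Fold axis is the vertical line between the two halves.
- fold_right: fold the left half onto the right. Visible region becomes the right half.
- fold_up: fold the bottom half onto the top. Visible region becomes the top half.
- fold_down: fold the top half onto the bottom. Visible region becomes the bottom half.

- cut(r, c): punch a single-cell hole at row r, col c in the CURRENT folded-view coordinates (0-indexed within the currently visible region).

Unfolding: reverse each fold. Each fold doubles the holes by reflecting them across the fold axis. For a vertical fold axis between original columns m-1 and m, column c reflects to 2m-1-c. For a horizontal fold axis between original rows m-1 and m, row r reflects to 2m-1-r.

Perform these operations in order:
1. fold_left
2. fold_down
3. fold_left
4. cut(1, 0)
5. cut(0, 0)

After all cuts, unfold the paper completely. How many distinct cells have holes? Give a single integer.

Answer: 16

Derivation:
Op 1 fold_left: fold axis v@4; visible region now rows[0,4) x cols[0,4) = 4x4
Op 2 fold_down: fold axis h@2; visible region now rows[2,4) x cols[0,4) = 2x4
Op 3 fold_left: fold axis v@2; visible region now rows[2,4) x cols[0,2) = 2x2
Op 4 cut(1, 0): punch at orig (3,0); cuts so far [(3, 0)]; region rows[2,4) x cols[0,2) = 2x2
Op 5 cut(0, 0): punch at orig (2,0); cuts so far [(2, 0), (3, 0)]; region rows[2,4) x cols[0,2) = 2x2
Unfold 1 (reflect across v@2): 4 holes -> [(2, 0), (2, 3), (3, 0), (3, 3)]
Unfold 2 (reflect across h@2): 8 holes -> [(0, 0), (0, 3), (1, 0), (1, 3), (2, 0), (2, 3), (3, 0), (3, 3)]
Unfold 3 (reflect across v@4): 16 holes -> [(0, 0), (0, 3), (0, 4), (0, 7), (1, 0), (1, 3), (1, 4), (1, 7), (2, 0), (2, 3), (2, 4), (2, 7), (3, 0), (3, 3), (3, 4), (3, 7)]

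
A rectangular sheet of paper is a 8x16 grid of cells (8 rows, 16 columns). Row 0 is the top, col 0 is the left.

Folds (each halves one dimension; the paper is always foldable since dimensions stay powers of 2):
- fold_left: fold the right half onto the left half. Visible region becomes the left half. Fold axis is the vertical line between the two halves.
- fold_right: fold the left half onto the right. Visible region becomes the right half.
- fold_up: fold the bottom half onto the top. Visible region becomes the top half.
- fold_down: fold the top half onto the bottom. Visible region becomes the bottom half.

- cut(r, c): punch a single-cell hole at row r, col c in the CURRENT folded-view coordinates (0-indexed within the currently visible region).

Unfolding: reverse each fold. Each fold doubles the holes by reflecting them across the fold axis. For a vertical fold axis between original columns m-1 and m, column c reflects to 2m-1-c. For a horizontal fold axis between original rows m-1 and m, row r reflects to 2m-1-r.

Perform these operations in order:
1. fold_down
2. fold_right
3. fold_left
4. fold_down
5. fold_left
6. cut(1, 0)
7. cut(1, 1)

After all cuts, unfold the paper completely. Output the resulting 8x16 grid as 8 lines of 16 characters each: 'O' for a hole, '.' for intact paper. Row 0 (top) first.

Op 1 fold_down: fold axis h@4; visible region now rows[4,8) x cols[0,16) = 4x16
Op 2 fold_right: fold axis v@8; visible region now rows[4,8) x cols[8,16) = 4x8
Op 3 fold_left: fold axis v@12; visible region now rows[4,8) x cols[8,12) = 4x4
Op 4 fold_down: fold axis h@6; visible region now rows[6,8) x cols[8,12) = 2x4
Op 5 fold_left: fold axis v@10; visible region now rows[6,8) x cols[8,10) = 2x2
Op 6 cut(1, 0): punch at orig (7,8); cuts so far [(7, 8)]; region rows[6,8) x cols[8,10) = 2x2
Op 7 cut(1, 1): punch at orig (7,9); cuts so far [(7, 8), (7, 9)]; region rows[6,8) x cols[8,10) = 2x2
Unfold 1 (reflect across v@10): 4 holes -> [(7, 8), (7, 9), (7, 10), (7, 11)]
Unfold 2 (reflect across h@6): 8 holes -> [(4, 8), (4, 9), (4, 10), (4, 11), (7, 8), (7, 9), (7, 10), (7, 11)]
Unfold 3 (reflect across v@12): 16 holes -> [(4, 8), (4, 9), (4, 10), (4, 11), (4, 12), (4, 13), (4, 14), (4, 15), (7, 8), (7, 9), (7, 10), (7, 11), (7, 12), (7, 13), (7, 14), (7, 15)]
Unfold 4 (reflect across v@8): 32 holes -> [(4, 0), (4, 1), (4, 2), (4, 3), (4, 4), (4, 5), (4, 6), (4, 7), (4, 8), (4, 9), (4, 10), (4, 11), (4, 12), (4, 13), (4, 14), (4, 15), (7, 0), (7, 1), (7, 2), (7, 3), (7, 4), (7, 5), (7, 6), (7, 7), (7, 8), (7, 9), (7, 10), (7, 11), (7, 12), (7, 13), (7, 14), (7, 15)]
Unfold 5 (reflect across h@4): 64 holes -> [(0, 0), (0, 1), (0, 2), (0, 3), (0, 4), (0, 5), (0, 6), (0, 7), (0, 8), (0, 9), (0, 10), (0, 11), (0, 12), (0, 13), (0, 14), (0, 15), (3, 0), (3, 1), (3, 2), (3, 3), (3, 4), (3, 5), (3, 6), (3, 7), (3, 8), (3, 9), (3, 10), (3, 11), (3, 12), (3, 13), (3, 14), (3, 15), (4, 0), (4, 1), (4, 2), (4, 3), (4, 4), (4, 5), (4, 6), (4, 7), (4, 8), (4, 9), (4, 10), (4, 11), (4, 12), (4, 13), (4, 14), (4, 15), (7, 0), (7, 1), (7, 2), (7, 3), (7, 4), (7, 5), (7, 6), (7, 7), (7, 8), (7, 9), (7, 10), (7, 11), (7, 12), (7, 13), (7, 14), (7, 15)]

Answer: OOOOOOOOOOOOOOOO
................
................
OOOOOOOOOOOOOOOO
OOOOOOOOOOOOOOOO
................
................
OOOOOOOOOOOOOOOO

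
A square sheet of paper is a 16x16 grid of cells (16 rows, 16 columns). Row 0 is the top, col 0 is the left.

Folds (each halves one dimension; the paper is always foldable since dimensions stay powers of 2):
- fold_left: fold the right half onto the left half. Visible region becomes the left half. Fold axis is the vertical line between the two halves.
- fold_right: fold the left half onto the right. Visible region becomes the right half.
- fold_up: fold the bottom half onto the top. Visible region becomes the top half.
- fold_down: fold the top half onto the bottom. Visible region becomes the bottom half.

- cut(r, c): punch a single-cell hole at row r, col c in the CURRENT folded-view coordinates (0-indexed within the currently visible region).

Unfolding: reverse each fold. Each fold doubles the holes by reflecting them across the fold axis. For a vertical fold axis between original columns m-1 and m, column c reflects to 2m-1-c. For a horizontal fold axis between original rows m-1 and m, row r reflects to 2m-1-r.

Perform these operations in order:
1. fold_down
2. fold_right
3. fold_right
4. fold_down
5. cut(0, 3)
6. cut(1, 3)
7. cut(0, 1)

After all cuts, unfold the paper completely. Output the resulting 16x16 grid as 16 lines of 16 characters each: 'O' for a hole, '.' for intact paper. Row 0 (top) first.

Answer: ................
................
O......OO......O
O.O..O.OO.O..O.O
O.O..O.OO.O..O.O
O......OO......O
................
................
................
................
O......OO......O
O.O..O.OO.O..O.O
O.O..O.OO.O..O.O
O......OO......O
................
................

Derivation:
Op 1 fold_down: fold axis h@8; visible region now rows[8,16) x cols[0,16) = 8x16
Op 2 fold_right: fold axis v@8; visible region now rows[8,16) x cols[8,16) = 8x8
Op 3 fold_right: fold axis v@12; visible region now rows[8,16) x cols[12,16) = 8x4
Op 4 fold_down: fold axis h@12; visible region now rows[12,16) x cols[12,16) = 4x4
Op 5 cut(0, 3): punch at orig (12,15); cuts so far [(12, 15)]; region rows[12,16) x cols[12,16) = 4x4
Op 6 cut(1, 3): punch at orig (13,15); cuts so far [(12, 15), (13, 15)]; region rows[12,16) x cols[12,16) = 4x4
Op 7 cut(0, 1): punch at orig (12,13); cuts so far [(12, 13), (12, 15), (13, 15)]; region rows[12,16) x cols[12,16) = 4x4
Unfold 1 (reflect across h@12): 6 holes -> [(10, 15), (11, 13), (11, 15), (12, 13), (12, 15), (13, 15)]
Unfold 2 (reflect across v@12): 12 holes -> [(10, 8), (10, 15), (11, 8), (11, 10), (11, 13), (11, 15), (12, 8), (12, 10), (12, 13), (12, 15), (13, 8), (13, 15)]
Unfold 3 (reflect across v@8): 24 holes -> [(10, 0), (10, 7), (10, 8), (10, 15), (11, 0), (11, 2), (11, 5), (11, 7), (11, 8), (11, 10), (11, 13), (11, 15), (12, 0), (12, 2), (12, 5), (12, 7), (12, 8), (12, 10), (12, 13), (12, 15), (13, 0), (13, 7), (13, 8), (13, 15)]
Unfold 4 (reflect across h@8): 48 holes -> [(2, 0), (2, 7), (2, 8), (2, 15), (3, 0), (3, 2), (3, 5), (3, 7), (3, 8), (3, 10), (3, 13), (3, 15), (4, 0), (4, 2), (4, 5), (4, 7), (4, 8), (4, 10), (4, 13), (4, 15), (5, 0), (5, 7), (5, 8), (5, 15), (10, 0), (10, 7), (10, 8), (10, 15), (11, 0), (11, 2), (11, 5), (11, 7), (11, 8), (11, 10), (11, 13), (11, 15), (12, 0), (12, 2), (12, 5), (12, 7), (12, 8), (12, 10), (12, 13), (12, 15), (13, 0), (13, 7), (13, 8), (13, 15)]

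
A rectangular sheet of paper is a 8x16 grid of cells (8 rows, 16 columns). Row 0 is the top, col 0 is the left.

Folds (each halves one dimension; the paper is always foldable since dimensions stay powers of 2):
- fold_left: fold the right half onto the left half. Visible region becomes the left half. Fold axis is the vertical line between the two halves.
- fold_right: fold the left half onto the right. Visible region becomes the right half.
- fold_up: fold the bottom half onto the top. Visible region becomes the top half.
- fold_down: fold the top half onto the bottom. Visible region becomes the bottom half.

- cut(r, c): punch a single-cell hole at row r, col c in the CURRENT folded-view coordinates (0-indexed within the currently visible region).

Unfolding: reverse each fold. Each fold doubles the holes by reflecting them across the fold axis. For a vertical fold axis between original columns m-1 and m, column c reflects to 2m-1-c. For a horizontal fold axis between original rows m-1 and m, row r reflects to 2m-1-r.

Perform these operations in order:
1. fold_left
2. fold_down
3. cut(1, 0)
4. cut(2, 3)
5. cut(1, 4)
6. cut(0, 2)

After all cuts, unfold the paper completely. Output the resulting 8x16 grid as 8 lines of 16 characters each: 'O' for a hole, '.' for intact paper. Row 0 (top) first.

Op 1 fold_left: fold axis v@8; visible region now rows[0,8) x cols[0,8) = 8x8
Op 2 fold_down: fold axis h@4; visible region now rows[4,8) x cols[0,8) = 4x8
Op 3 cut(1, 0): punch at orig (5,0); cuts so far [(5, 0)]; region rows[4,8) x cols[0,8) = 4x8
Op 4 cut(2, 3): punch at orig (6,3); cuts so far [(5, 0), (6, 3)]; region rows[4,8) x cols[0,8) = 4x8
Op 5 cut(1, 4): punch at orig (5,4); cuts so far [(5, 0), (5, 4), (6, 3)]; region rows[4,8) x cols[0,8) = 4x8
Op 6 cut(0, 2): punch at orig (4,2); cuts so far [(4, 2), (5, 0), (5, 4), (6, 3)]; region rows[4,8) x cols[0,8) = 4x8
Unfold 1 (reflect across h@4): 8 holes -> [(1, 3), (2, 0), (2, 4), (3, 2), (4, 2), (5, 0), (5, 4), (6, 3)]
Unfold 2 (reflect across v@8): 16 holes -> [(1, 3), (1, 12), (2, 0), (2, 4), (2, 11), (2, 15), (3, 2), (3, 13), (4, 2), (4, 13), (5, 0), (5, 4), (5, 11), (5, 15), (6, 3), (6, 12)]

Answer: ................
...O........O...
O...O......O...O
..O..........O..
..O..........O..
O...O......O...O
...O........O...
................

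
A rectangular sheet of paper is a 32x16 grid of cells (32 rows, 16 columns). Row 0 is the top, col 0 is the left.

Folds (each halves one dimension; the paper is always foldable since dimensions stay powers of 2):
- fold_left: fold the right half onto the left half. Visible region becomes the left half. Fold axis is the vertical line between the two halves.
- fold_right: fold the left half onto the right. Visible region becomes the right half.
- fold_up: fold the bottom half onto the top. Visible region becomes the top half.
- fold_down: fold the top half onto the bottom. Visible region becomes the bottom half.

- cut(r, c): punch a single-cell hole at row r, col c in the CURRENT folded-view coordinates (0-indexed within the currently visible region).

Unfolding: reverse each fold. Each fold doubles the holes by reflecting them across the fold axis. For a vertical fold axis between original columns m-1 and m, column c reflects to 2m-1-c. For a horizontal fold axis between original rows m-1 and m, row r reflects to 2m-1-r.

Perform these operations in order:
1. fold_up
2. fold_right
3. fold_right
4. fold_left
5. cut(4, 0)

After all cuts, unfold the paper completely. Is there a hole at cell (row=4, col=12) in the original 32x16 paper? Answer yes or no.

Op 1 fold_up: fold axis h@16; visible region now rows[0,16) x cols[0,16) = 16x16
Op 2 fold_right: fold axis v@8; visible region now rows[0,16) x cols[8,16) = 16x8
Op 3 fold_right: fold axis v@12; visible region now rows[0,16) x cols[12,16) = 16x4
Op 4 fold_left: fold axis v@14; visible region now rows[0,16) x cols[12,14) = 16x2
Op 5 cut(4, 0): punch at orig (4,12); cuts so far [(4, 12)]; region rows[0,16) x cols[12,14) = 16x2
Unfold 1 (reflect across v@14): 2 holes -> [(4, 12), (4, 15)]
Unfold 2 (reflect across v@12): 4 holes -> [(4, 8), (4, 11), (4, 12), (4, 15)]
Unfold 3 (reflect across v@8): 8 holes -> [(4, 0), (4, 3), (4, 4), (4, 7), (4, 8), (4, 11), (4, 12), (4, 15)]
Unfold 4 (reflect across h@16): 16 holes -> [(4, 0), (4, 3), (4, 4), (4, 7), (4, 8), (4, 11), (4, 12), (4, 15), (27, 0), (27, 3), (27, 4), (27, 7), (27, 8), (27, 11), (27, 12), (27, 15)]
Holes: [(4, 0), (4, 3), (4, 4), (4, 7), (4, 8), (4, 11), (4, 12), (4, 15), (27, 0), (27, 3), (27, 4), (27, 7), (27, 8), (27, 11), (27, 12), (27, 15)]

Answer: yes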